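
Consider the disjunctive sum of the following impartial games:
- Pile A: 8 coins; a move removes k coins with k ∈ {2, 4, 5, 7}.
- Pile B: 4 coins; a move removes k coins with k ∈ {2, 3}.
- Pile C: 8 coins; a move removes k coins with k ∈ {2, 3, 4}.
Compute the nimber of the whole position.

7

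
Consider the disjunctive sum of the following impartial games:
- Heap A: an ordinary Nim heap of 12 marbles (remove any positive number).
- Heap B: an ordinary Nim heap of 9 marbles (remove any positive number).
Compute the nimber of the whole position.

Heap A is a plain Nim heap of size 12, so its Grundy value is 12.
Heap B is a plain Nim heap of size 9, so its Grundy value is 9.
The value of a disjunctive sum is the nim-sum of the parts.
Combined value = 12 XOR 9 = 5.

5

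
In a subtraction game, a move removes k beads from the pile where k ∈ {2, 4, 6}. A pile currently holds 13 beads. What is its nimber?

2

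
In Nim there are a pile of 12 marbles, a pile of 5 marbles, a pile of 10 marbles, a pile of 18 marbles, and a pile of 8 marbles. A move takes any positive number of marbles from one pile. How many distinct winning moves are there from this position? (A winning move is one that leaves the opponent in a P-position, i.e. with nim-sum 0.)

1

Nim-sum: 12 XOR 5 XOR 10 XOR 18 XOR 8 = 25.
The overall nim-sum is X = 25. A pile of size p has a winning move iff p XOR X < p (reduce it to p XOR X).
  12: 12 XOR 25 = 21 ≥ 12 — no move.
  5: 5 XOR 25 = 28 ≥ 5 — no move.
  10: 10 XOR 25 = 19 ≥ 10 — no move.
  18: 18 XOR 25 = 11 < 18 — winning move (to 11).
  8: 8 XOR 25 = 17 ≥ 8 — no move.
That gives 1 winning move.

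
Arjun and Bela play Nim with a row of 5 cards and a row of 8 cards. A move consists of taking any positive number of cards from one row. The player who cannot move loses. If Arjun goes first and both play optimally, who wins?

Bitwise XOR of the heap sizes:
  0101  (5)
  1000  (8)
  ----
  1101  (13)
The nim-sum is 13 ≠ 0, so this is an N-position: the player to move can win; Arjun has a winning move.

Arjun wins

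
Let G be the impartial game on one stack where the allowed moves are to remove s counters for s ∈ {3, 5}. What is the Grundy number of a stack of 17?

0

Compute g(0), g(1), … for moves {3, 5}:
k:     0  1  2  3  4  5  6  7  8  9 10 11 12 13 14 15 16 17
g(k):  0  0  0  1  1  1  2  2  0  0  0  1  1  1  2  2  0  0
So g(17) = 0.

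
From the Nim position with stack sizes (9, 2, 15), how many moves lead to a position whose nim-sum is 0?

Compute the nim-sum pairwise:
9 ^ 2 = 11
11 ^ 15 = 4
The overall nim-sum is X = 4. A stack of size p has a winning move iff p XOR X < p (reduce it to p XOR X).
  9: 9 XOR 4 = 13 ≥ 9 — no move.
  2: 2 XOR 4 = 6 ≥ 2 — no move.
  15: 15 XOR 4 = 11 < 15 — winning move (to 11).
That gives 1 winning move.

1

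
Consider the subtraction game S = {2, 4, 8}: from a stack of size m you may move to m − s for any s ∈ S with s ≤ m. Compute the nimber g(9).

1

Compute g(0), g(1), … for moves {2, 4, 8}:
g(0) = mex{} = 0
g(1) = mex{} = 0
g(2) = mex{0} = 1
g(3) = mex{0} = 1
g(4) = mex{0,1} = 2
g(5) = mex{0,1} = 2
g(6) = mex{1,2} = 0
g(7) = mex{1,2} = 0
g(8) = mex{0,2} = 1
g(9) = mex{0,2} = 1
So g(9) = 1.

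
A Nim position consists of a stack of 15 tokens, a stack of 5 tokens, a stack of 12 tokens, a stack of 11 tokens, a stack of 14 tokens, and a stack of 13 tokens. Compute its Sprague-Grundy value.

14

In binary:
  1111  (15)
  0101  (5)
  1100  (12)
  1011  (11)
  1110  (14)
  1101  (13)
  ----
  1110  (14)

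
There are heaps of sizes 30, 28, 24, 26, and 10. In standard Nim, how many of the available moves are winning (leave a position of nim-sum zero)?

Nim-sum: 30 ⊕ 28 ⊕ 24 ⊕ 26 ⊕ 10 = 10.
The overall nim-sum is X = 10. A heap of size p has a winning move iff p XOR X < p (reduce it to p XOR X).
  30: 30 XOR 10 = 20 < 30 — winning move (to 20).
  28: 28 XOR 10 = 22 < 28 — winning move (to 22).
  24: 24 XOR 10 = 18 < 24 — winning move (to 18).
  26: 26 XOR 10 = 16 < 26 — winning move (to 16).
  10: 10 XOR 10 = 0 < 10 — winning move (to 0).
That gives 5 winning moves.

5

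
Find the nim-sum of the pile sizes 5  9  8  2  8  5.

In binary:
  0101  (5)
  1001  (9)
  1000  (8)
  0010  (2)
  1000  (8)
  0101  (5)
  ----
  1011  (11)

11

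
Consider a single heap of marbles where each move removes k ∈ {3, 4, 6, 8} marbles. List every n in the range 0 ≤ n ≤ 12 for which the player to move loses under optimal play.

0, 1, 2, 11, 12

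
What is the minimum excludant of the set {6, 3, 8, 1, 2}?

0 is not in the set, so the mex is 0.

0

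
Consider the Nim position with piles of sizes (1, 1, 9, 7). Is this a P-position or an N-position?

Nim-sum: 1 XOR 1 XOR 9 XOR 7 = 14.
The nim-sum is 14 ≠ 0, so this is an N-position: the player to move can win.

N-position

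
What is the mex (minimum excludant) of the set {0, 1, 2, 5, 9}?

3

The values 0, 1, 2 are all present; 3 is the first non-negative integer missing from the set.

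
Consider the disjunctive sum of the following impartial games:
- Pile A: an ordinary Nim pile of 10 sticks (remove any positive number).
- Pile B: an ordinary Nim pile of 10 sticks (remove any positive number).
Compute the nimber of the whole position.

0

Pile A is a plain Nim pile of size 10, so its Grundy value is 10.
Pile B is a plain Nim pile of size 10, so its Grundy value is 10.
By the Sprague-Grundy theorem, the Grundy value of a sum of independent games is the XOR of the component values.
Combined value = 10 XOR 10 = 0.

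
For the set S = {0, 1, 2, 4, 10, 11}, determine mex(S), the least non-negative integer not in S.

3

The values 0, 1, 2 are all present; 3 is the first non-negative integer missing from the set.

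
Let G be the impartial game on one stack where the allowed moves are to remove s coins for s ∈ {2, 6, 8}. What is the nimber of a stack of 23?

Build the Grundy sequence with g(k) = mex{g(k−s) : s ∈ {2, 6, 8}, s ≤ k}:
k:     0  1  2  3  4  5  6  7  8  9 10 11 12 13 14 15 16 17 18 19 20 21 22 23
g(k):  0  0  1  1  0  0  1  1  2  2  3  3  2  2  0  0  1  1  0  0  1  1  2  2
So g(23) = 2.

2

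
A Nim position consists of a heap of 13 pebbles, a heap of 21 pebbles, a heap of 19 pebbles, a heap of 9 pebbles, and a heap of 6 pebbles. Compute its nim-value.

4

Nim-sum: 13 XOR 21 XOR 19 XOR 9 XOR 6 = 4.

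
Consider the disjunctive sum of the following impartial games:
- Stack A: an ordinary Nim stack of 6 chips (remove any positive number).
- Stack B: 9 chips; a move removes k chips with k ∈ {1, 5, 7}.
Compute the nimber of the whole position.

7

Stack A is a plain Nim stack of size 6, so its Grundy value is 6.
For stack B, compute g(0), g(1), … with moves {1, 5, 7}:
g(0) = mex{} = 0
g(1) = mex{0} = 1
g(2) = mex{1} = 0
g(3) = mex{0} = 1
g(4) = mex{1} = 0
g(5) = mex{0} = 1
g(6) = mex{1} = 0
g(7) = mex{0} = 1
g(8) = mex{1} = 0
g(9) = mex{0} = 1
So g(9) = 1.
By the Sprague-Grundy theorem, the Grundy value of a sum of independent games is the XOR of the component values.
Combined value = 6 XOR 1 = 7.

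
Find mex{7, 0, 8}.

1

0 is in the set but 1 is not, so the mex is 1.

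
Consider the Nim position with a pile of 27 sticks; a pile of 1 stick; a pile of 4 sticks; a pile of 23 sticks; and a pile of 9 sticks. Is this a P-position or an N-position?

P-position

Compute the nim-sum pairwise:
27 ^ 1 = 26
26 ^ 4 = 30
30 ^ 23 = 9
9 ^ 9 = 0
The nim-sum is 0, so this is a P-position: the player to move is in a losing position under optimal play.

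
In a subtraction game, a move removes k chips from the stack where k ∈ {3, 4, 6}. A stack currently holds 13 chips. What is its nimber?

Build the Grundy sequence with g(k) = mex{g(k−s) : s ∈ {3, 4, 6}, s ≤ k}:
g(0) = mex{} = 0
g(1) = mex{} = 0
g(2) = mex{} = 0
g(3) = mex{0} = 1
g(4) = mex{0} = 1
g(5) = mex{0} = 1
g(6) = mex{0,1} = 2
g(7) = mex{0,1} = 2
g(8) = mex{0,1} = 2
g(9) = mex{1,2} = 0
g(10) = mex{1,2} = 0
g(11) = mex{1,2} = 0
g(12) = mex{0,2} = 1
g(13) = mex{0,2} = 1
So g(13) = 1.

1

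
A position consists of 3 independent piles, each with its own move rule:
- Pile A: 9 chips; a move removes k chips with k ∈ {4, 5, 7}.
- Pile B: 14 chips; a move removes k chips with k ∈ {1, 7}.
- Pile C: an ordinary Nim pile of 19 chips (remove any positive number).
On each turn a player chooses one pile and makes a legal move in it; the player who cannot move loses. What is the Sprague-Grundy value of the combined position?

Grundy values for pile A (subtraction set {4, 5, 7}):
k:     0  1  2  3  4  5  6  7  8  9
g(k):  0  0  0  0  1  1  1  1  2  2
So g(9) = 2.
Grundy values for pile B (subtraction set {1, 7}):
g(0) = mex{} = 0
g(1) = mex{0} = 1
g(2) = mex{1} = 0
g(3) = mex{0} = 1
g(4) = mex{1} = 0
g(5) = mex{0} = 1
g(6) = mex{1} = 0
g(7) = mex{0} = 1
g(8) = mex{1} = 0
g(9) = mex{0} = 1
g(10) = mex{1} = 0
g(11) = mex{0} = 1
g(12) = mex{1} = 0
g(13) = mex{0} = 1
g(14) = mex{1} = 0
So g(14) = 0.
Pile C is a plain Nim pile of size 19, so its Grundy value is 19.
The value of a disjunctive sum is the nim-sum of the parts.
Combined value = 2 ⊕ 0 ⊕ 19 = 17.

17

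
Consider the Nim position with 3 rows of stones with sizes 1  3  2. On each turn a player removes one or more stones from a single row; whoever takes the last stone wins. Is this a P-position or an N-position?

Compute the nim-sum pairwise:
1 ⊕ 3 = 2
2 ⊕ 2 = 0
The nim-sum is 0, so this is a P-position: the player to move is in a losing position under optimal play.

P-position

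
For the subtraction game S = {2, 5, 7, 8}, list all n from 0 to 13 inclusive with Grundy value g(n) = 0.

0, 1, 4, 10, 13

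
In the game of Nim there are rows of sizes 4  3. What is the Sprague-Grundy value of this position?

7

Bitwise XOR of the heap sizes:
  100  (4)
  011  (3)
  ---
  111  (7)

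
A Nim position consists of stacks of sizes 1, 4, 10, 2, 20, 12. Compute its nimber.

21

Nim-sum: 1 XOR 4 XOR 10 XOR 2 XOR 20 XOR 12 = 21.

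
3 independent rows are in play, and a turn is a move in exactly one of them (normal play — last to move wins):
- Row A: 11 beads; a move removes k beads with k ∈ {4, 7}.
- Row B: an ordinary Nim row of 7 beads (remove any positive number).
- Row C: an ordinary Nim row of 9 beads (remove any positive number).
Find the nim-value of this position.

14

Build the Grundy sequence for row A with g(k) = mex{g(k−s) : s ∈ {4, 7}, s ≤ k}:
k:     0  1  2  3  4  5  6  7  8  9 10 11
g(k):  0  0  0  0  1  1  1  1  2  2  2  0
So g(11) = 0.
Row B is a plain Nim row of size 7, so its Grundy value is 7.
Row C is a plain Nim row of size 9, so its Grundy value is 9.
The value of a disjunctive sum is the nim-sum of the parts.
Combined value = 0 XOR 7 XOR 9 = 14.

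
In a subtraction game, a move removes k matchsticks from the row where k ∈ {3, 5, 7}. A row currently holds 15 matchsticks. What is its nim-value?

Grundy values for subtraction set {3, 5, 7}:
k:     0  1  2  3  4  5  6  7  8  9 10 11 12 13 14 15
g(k):  0  0  0  1  1  1  2  2  2  3  0  0  0  1  1  1
So g(15) = 1.

1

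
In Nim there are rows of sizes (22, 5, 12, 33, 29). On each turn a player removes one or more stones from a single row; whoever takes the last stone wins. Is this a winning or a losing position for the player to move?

Winning position

Nim-sum: 22 ⊕ 5 ⊕ 12 ⊕ 33 ⊕ 29 = 35.
The nim-sum is 35 ≠ 0, so this is an N-position: the player to move can win.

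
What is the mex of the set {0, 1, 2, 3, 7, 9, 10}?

4

The values 0, 1, 2, 3 are all present; 4 is the first non-negative integer missing from the set.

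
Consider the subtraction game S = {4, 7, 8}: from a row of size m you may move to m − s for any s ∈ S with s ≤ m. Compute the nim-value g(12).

0

Build the Grundy sequence with g(k) = mex{g(k−s) : s ∈ {4, 7, 8}, s ≤ k}:
k:     0  1  2  3  4  5  6  7  8  9 10 11 12
g(k):  0  0  0  0  1  1  1  1  2  2  2  2  0
So g(12) = 0.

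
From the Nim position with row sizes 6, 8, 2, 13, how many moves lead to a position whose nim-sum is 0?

1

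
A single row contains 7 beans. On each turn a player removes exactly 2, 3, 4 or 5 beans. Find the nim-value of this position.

0

Build the Grundy sequence with g(k) = mex{g(k−s) : s ∈ {2, 3, 4, 5}, s ≤ k}:
k:     0  1  2  3  4  5  6  7
g(k):  0  0  1  1  2  2  3  0
So g(7) = 0.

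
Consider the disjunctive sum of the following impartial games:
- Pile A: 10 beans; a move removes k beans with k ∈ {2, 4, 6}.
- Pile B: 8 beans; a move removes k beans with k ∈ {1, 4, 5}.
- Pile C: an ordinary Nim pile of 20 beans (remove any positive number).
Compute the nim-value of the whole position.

Build the Grundy sequence for pile A with g(k) = mex{g(k−s) : s ∈ {2, 4, 6}, s ≤ k}:
g(0) = mex{} = 0
g(1) = mex{} = 0
g(2) = mex{0} = 1
g(3) = mex{0} = 1
g(4) = mex{0,1} = 2
g(5) = mex{0,1} = 2
g(6) = mex{0,1,2} = 3
g(7) = mex{0,1,2} = 3
g(8) = mex{1,2,3} = 0
g(9) = mex{1,2,3} = 0
g(10) = mex{0,2,3} = 1
So g(10) = 1.
For pile B, compute g(0), g(1), … with moves {1, 4, 5}:
k:     0  1  2  3  4  5  6  7  8
g(k):  0  1  0  1  2  3  2  3  0
So g(8) = 0.
Pile C is a plain Nim pile of size 20, so its Grundy value is 20.
The value of a disjunctive sum is the nim-sum of the parts.
Combined value = 1 ⊕ 0 ⊕ 20 = 21.

21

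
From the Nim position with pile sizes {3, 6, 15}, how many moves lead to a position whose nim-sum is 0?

1

Compute the nim-sum pairwise:
3 ^ 6 = 5
5 ^ 15 = 10
The overall nim-sum is X = 10. A pile of size p has a winning move iff p XOR X < p (reduce it to p XOR X).
  3: 3 XOR 10 = 9 ≥ 3 — no move.
  6: 6 XOR 10 = 12 ≥ 6 — no move.
  15: 15 XOR 10 = 5 < 15 — winning move (to 5).
That gives 1 winning move.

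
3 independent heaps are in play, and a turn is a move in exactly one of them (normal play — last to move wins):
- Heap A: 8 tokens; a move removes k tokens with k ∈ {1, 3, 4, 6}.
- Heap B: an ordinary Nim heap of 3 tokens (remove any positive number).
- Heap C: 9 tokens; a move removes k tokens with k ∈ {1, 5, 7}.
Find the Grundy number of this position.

3

Grundy values for heap A (subtraction set {1, 3, 4, 6}):
g(0) = mex{} = 0
g(1) = mex{0} = 1
g(2) = mex{1} = 0
g(3) = mex{0} = 1
g(4) = mex{0,1} = 2
g(5) = mex{0,1,2} = 3
g(6) = mex{0,1,3} = 2
g(7) = mex{1,2} = 0
g(8) = mex{0,2,3} = 1
So g(8) = 1.
Heap B is a plain Nim heap of size 3, so its Grundy value is 3.
For heap C, compute g(0), g(1), … with moves {1, 5, 7}:
k:     0  1  2  3  4  5  6  7  8  9
g(k):  0  1  0  1  0  1  0  1  0  1
So g(9) = 1.
By the Sprague-Grundy theorem, the Grundy value of a sum of independent games is the XOR of the component values.
Combined value = 1 XOR 3 XOR 1 = 3.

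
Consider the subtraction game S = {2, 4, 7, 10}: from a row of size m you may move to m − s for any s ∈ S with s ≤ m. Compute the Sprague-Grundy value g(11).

1

Build the Grundy sequence with g(k) = mex{g(k−s) : s ∈ {2, 4, 7, 10}, s ≤ k}:
k:     0  1  2  3  4  5  6  7  8  9 10 11
g(k):  0  0  1  1  2  2  0  3  1  0  2  1
So g(11) = 1.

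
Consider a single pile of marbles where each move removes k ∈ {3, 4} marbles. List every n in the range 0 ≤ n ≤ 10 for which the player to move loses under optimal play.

0, 1, 2, 7, 8, 9

Build the Grundy sequence with g(k) = mex{g(k−s) : s ∈ {3, 4}, s ≤ k}:
g(0) = mex{} = 0
g(1) = mex{} = 0
g(2) = mex{} = 0
g(3) = mex{0} = 1
g(4) = mex{0} = 1
g(5) = mex{0} = 1
g(6) = mex{0,1} = 2
g(7) = mex{1} = 0
g(8) = mex{1} = 0
g(9) = mex{1,2} = 0
g(10) = mex{0,2} = 1
The P-positions (g = 0) in 0..10 are 0, 1, 2, 7, 8, 9.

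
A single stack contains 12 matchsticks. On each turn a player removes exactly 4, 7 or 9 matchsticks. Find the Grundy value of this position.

3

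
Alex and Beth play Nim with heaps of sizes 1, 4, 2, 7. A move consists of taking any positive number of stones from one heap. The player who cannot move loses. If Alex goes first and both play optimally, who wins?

Nim-sum: 1 ^ 4 ^ 2 ^ 7 = 0.
The nim-sum is 0, so this is a P-position: the player to move is in a losing position under optimal play; Alex is about to move from it and so loses — Beth wins.

Beth wins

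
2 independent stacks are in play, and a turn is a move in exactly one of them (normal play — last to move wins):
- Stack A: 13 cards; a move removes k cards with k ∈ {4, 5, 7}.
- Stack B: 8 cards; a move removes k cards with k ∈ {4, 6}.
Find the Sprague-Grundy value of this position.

2

For stack A, compute g(0), g(1), … with moves {4, 5, 7}:
g(0) = mex{} = 0
g(1) = mex{} = 0
g(2) = mex{} = 0
g(3) = mex{} = 0
g(4) = mex{0} = 1
g(5) = mex{0} = 1
g(6) = mex{0} = 1
g(7) = mex{0} = 1
g(8) = mex{0,1} = 2
g(9) = mex{0,1} = 2
g(10) = mex{0,1} = 2
g(11) = mex{1} = 0
g(12) = mex{1,2} = 0
g(13) = mex{1,2} = 0
So g(13) = 0.
For stack B, compute g(0), g(1), … with moves {4, 6}:
g(0) = mex{} = 0
g(1) = mex{} = 0
g(2) = mex{} = 0
g(3) = mex{} = 0
g(4) = mex{0} = 1
g(5) = mex{0} = 1
g(6) = mex{0} = 1
g(7) = mex{0} = 1
g(8) = mex{0,1} = 2
So g(8) = 2.
By the Sprague-Grundy theorem, the Grundy value of a sum of independent games is the XOR of the component values.
Combined value = 0 XOR 2 = 2.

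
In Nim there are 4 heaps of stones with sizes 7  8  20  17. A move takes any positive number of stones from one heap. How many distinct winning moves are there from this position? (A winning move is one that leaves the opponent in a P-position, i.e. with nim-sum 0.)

1

In binary:
  00111  (7)
  01000  (8)
  10100  (20)
  10001  (17)
  -----
  01010  (10)
The overall nim-sum is X = 10. A heap of size p has a winning move iff p XOR X < p (reduce it to p XOR X).
  7: 7 XOR 10 = 13 ≥ 7 — no move.
  8: 8 XOR 10 = 2 < 8 — winning move (to 2).
  20: 20 XOR 10 = 30 ≥ 20 — no move.
  17: 17 XOR 10 = 27 ≥ 17 — no move.
That gives 1 winning move.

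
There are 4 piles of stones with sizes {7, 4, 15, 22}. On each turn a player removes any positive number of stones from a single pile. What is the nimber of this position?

Compute the nim-sum pairwise:
7 ^ 4 = 3
3 ^ 15 = 12
12 ^ 22 = 26

26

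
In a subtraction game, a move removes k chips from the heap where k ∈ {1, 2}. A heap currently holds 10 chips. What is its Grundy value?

Build the Grundy sequence with g(k) = mex{g(k−s) : s ∈ {1, 2}, s ≤ k}:
g(0) = mex{} = 0
g(1) = mex{0} = 1
g(2) = mex{0,1} = 2
g(3) = mex{1,2} = 0
g(4) = mex{0,2} = 1
g(5) = mex{0,1} = 2
g(6) = mex{1,2} = 0
g(7) = mex{0,2} = 1
g(8) = mex{0,1} = 2
g(9) = mex{1,2} = 0
g(10) = mex{0,2} = 1
So g(10) = 1.

1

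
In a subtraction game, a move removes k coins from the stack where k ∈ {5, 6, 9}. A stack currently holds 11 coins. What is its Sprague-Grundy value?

Grundy values for subtraction set {5, 6, 9}:
k:     0  1  2  3  4  5  6  7  8  9 10 11
g(k):  0  0  0  0  0  1  1  1  1  1  2  2
So g(11) = 2.

2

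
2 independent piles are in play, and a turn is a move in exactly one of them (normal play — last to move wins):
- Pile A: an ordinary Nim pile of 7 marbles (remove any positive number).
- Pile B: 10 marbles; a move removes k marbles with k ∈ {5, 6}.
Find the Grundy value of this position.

5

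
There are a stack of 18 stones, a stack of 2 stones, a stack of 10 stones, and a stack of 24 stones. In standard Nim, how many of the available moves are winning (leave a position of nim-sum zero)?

3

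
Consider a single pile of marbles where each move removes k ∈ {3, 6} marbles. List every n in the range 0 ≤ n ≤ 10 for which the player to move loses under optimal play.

0, 1, 2, 9, 10

Grundy values for subtraction set {3, 6}:
g(0) = mex{} = 0
g(1) = mex{} = 0
g(2) = mex{} = 0
g(3) = mex{0} = 1
g(4) = mex{0} = 1
g(5) = mex{0} = 1
g(6) = mex{0,1} = 2
g(7) = mex{0,1} = 2
g(8) = mex{0,1} = 2
g(9) = mex{1,2} = 0
g(10) = mex{1,2} = 0
The P-positions (g = 0) in 0..10 are 0, 1, 2, 9, 10.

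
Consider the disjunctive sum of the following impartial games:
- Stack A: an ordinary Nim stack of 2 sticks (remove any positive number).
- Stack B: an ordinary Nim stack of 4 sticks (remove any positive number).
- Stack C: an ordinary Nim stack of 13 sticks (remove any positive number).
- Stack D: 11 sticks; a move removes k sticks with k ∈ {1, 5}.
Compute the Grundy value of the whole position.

Stack A is a plain Nim stack of size 2, so its Grundy value is 2.
Stack B is a plain Nim stack of size 4, so its Grundy value is 4.
Stack C is a plain Nim stack of size 13, so its Grundy value is 13.
Grundy values for stack D (subtraction set {1, 5}):
k:     0  1  2  3  4  5  6  7  8  9 10 11
g(k):  0  1  0  1  0  1  0  1  0  1  0  1
So g(11) = 1.
The value of a disjunctive sum is the nim-sum of the parts.
Combined value = 2 XOR 4 XOR 13 XOR 1 = 10.

10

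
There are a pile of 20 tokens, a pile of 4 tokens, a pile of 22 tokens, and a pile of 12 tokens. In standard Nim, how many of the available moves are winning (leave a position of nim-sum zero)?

1

Bitwise XOR of the heap sizes:
  10100  (20)
  00100  (4)
  10110  (22)
  01100  (12)
  -----
  01010  (10)
The overall nim-sum is X = 10. A pile of size p has a winning move iff p XOR X < p (reduce it to p XOR X).
  20: 20 XOR 10 = 30 ≥ 20 — no move.
  4: 4 XOR 10 = 14 ≥ 4 — no move.
  22: 22 XOR 10 = 28 ≥ 22 — no move.
  12: 12 XOR 10 = 6 < 12 — winning move (to 6).
That gives 1 winning move.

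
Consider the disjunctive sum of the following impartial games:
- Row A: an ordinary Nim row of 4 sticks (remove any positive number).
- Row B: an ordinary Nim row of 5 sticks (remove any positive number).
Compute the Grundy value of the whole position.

1

Row A is a plain Nim row of size 4, so its Grundy value is 4.
Row B is a plain Nim row of size 5, so its Grundy value is 5.
By the Sprague-Grundy theorem, the Grundy value of a sum of independent games is the XOR of the component values.
Combined value = 4 XOR 5 = 1.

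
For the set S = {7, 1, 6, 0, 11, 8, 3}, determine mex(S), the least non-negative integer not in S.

The values 0, 1 are all present; 2 is the first non-negative integer missing from the set.

2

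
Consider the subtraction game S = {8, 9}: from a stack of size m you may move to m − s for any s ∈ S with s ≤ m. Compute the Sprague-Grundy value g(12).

Build the Grundy sequence with g(k) = mex{g(k−s) : s ∈ {8, 9}, s ≤ k}:
k:     0  1  2  3  4  5  6  7  8  9 10 11 12
g(k):  0  0  0  0  0  0  0  0  1  1  1  1  1
So g(12) = 1.

1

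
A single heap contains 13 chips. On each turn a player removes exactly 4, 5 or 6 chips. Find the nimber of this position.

0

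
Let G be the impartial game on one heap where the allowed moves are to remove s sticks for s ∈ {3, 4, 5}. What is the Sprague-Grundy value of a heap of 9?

Build the Grundy sequence with g(k) = mex{g(k−s) : s ∈ {3, 4, 5}, s ≤ k}:
g(0) = mex{} = 0
g(1) = mex{} = 0
g(2) = mex{} = 0
g(3) = mex{0} = 1
g(4) = mex{0} = 1
g(5) = mex{0} = 1
g(6) = mex{0,1} = 2
g(7) = mex{0,1} = 2
g(8) = mex{1} = 0
g(9) = mex{1,2} = 0
So g(9) = 0.

0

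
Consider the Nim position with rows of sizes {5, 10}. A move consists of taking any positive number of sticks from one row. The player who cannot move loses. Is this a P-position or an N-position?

Compute the nim-sum pairwise:
5 ⊕ 10 = 15
The nim-sum is 15 ≠ 0, so this is an N-position: the player to move can win.

N-position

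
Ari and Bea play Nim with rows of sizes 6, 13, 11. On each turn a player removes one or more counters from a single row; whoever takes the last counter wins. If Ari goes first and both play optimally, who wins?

Nim-sum: 6 ^ 13 ^ 11 = 0.
The nim-sum is 0, so this is a P-position: the player to move is in a losing position under optimal play; Ari is about to move from it and so loses — Bea wins.

Bea wins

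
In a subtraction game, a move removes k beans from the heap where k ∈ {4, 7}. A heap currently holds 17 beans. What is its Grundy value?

1

Grundy values for subtraction set {4, 7}:
k:     0  1  2  3  4  5  6  7  8  9 10 11 12 13 14 15 16 17
g(k):  0  0  0  0  1  1  1  1  2  2  2  0  0  0  0  1  1  1
So g(17) = 1.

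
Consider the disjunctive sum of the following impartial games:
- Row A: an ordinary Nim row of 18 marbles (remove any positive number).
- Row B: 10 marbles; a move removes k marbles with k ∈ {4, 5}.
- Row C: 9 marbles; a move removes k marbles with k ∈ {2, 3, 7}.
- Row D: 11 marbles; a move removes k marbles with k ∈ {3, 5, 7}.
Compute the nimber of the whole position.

Row A is a plain Nim row of size 18, so its Grundy value is 18.
Grundy values for row B (subtraction set {4, 5}):
k:     0  1  2  3  4  5  6  7  8  9 10
g(k):  0  0  0  0  1  1  1  1  2  0  0
So g(10) = 0.
Grundy values for row C (subtraction set {2, 3, 7}):
k:     0  1  2  3  4  5  6  7  8  9
g(k):  0  0  1  1  2  0  0  1  1  2
So g(9) = 2.
For row D, compute g(0), g(1), … with moves {3, 5, 7}:
g(0) = mex{} = 0
g(1) = mex{} = 0
g(2) = mex{} = 0
g(3) = mex{0} = 1
g(4) = mex{0} = 1
g(5) = mex{0} = 1
g(6) = mex{0,1} = 2
g(7) = mex{0,1} = 2
g(8) = mex{0,1} = 2
g(9) = mex{0,1,2} = 3
g(10) = mex{1,2} = 0
g(11) = mex{1,2} = 0
So g(11) = 0.
The value of a disjunctive sum is the nim-sum of the parts.
Combined value = 18 XOR 0 XOR 2 XOR 0 = 16.

16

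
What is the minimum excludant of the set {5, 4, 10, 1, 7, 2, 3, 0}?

6

The values 0, 1, 2, 3, 4, 5 are all present; 6 is the first non-negative integer missing from the set.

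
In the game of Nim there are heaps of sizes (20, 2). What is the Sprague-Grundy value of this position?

22

Compute the nim-sum pairwise:
20 XOR 2 = 22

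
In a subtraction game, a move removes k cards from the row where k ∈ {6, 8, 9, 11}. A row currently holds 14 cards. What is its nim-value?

Build the Grundy sequence with g(k) = mex{g(k−s) : s ∈ {6, 8, 9, 11}, s ≤ k}:
k:     0  1  2  3  4  5  6  7  8  9 10 11 12 13 14
g(k):  0  0  0  0  0  0  1  1  1  1  1  1  2  2  2
So g(14) = 2.

2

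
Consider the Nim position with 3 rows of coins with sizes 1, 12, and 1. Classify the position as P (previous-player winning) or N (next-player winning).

N-position

Nim-sum: 1 ⊕ 12 ⊕ 1 = 12.
The nim-sum is 12 ≠ 0, so this is an N-position: the player to move can win.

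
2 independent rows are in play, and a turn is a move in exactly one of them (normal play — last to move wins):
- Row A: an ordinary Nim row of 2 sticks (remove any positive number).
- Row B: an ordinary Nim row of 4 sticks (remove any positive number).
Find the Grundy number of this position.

6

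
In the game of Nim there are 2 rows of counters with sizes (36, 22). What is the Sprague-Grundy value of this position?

50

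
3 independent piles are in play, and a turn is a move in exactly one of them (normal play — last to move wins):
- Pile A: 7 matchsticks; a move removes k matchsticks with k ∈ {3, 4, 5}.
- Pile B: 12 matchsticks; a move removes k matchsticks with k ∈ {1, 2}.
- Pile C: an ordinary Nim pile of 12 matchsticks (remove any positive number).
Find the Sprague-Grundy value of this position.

Build the Grundy sequence for pile A with g(k) = mex{g(k−s) : s ∈ {3, 4, 5}, s ≤ k}:
k:     0  1  2  3  4  5  6  7
g(k):  0  0  0  1  1  1  2  2
So g(7) = 2.
Grundy values for pile B (subtraction set {1, 2}):
g(0) = mex{} = 0
g(1) = mex{0} = 1
g(2) = mex{0,1} = 2
g(3) = mex{1,2} = 0
g(4) = mex{0,2} = 1
g(5) = mex{0,1} = 2
g(6) = mex{1,2} = 0
g(7) = mex{0,2} = 1
g(8) = mex{0,1} = 2
g(9) = mex{1,2} = 0
g(10) = mex{0,2} = 1
g(11) = mex{0,1} = 2
g(12) = mex{1,2} = 0
So g(12) = 0.
Pile C is a plain Nim pile of size 12, so its Grundy value is 12.
By the Sprague-Grundy theorem, the Grundy value of a sum of independent games is the XOR of the component values.
Combined value = 2 ⊕ 0 ⊕ 12 = 14.

14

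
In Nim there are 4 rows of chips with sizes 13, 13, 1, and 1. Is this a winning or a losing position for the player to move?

Write each in binary and XOR column by column:
  1101  (13)
  1101  (13)
  0001  (1)
  0001  (1)
  ----
  0000  (0)
The nim-sum is 0, so this is a P-position: the player to move is in a losing position under optimal play.

Losing position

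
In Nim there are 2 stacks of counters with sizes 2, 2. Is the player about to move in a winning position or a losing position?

Nim-sum: 2 XOR 2 = 0.
The nim-sum is 0, so this is a P-position: the player to move is in a losing position under optimal play.

Losing position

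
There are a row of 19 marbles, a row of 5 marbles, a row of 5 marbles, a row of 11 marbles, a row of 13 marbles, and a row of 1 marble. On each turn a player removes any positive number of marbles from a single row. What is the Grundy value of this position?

20

Nim-sum: 19 XOR 5 XOR 5 XOR 11 XOR 13 XOR 1 = 20.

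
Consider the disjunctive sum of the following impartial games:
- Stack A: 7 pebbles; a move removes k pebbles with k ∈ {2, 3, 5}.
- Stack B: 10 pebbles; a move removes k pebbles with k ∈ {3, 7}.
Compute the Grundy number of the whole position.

For stack A, compute g(0), g(1), … with moves {2, 3, 5}:
g(0) = mex{} = 0
g(1) = mex{} = 0
g(2) = mex{0} = 1
g(3) = mex{0} = 1
g(4) = mex{0,1} = 2
g(5) = mex{0,1} = 2
g(6) = mex{0,1,2} = 3
g(7) = mex{1,2} = 0
So g(7) = 0.
Grundy values for stack B (subtraction set {3, 7}):
g(0) = mex{} = 0
g(1) = mex{} = 0
g(2) = mex{} = 0
g(3) = mex{0} = 1
g(4) = mex{0} = 1
g(5) = mex{0} = 1
g(6) = mex{1} = 0
g(7) = mex{0,1} = 2
g(8) = mex{0,1} = 2
g(9) = mex{0} = 1
g(10) = mex{1,2} = 0
So g(10) = 0.
By the Sprague-Grundy theorem, the Grundy value of a sum of independent games is the XOR of the component values.
Combined value = 0 ⊕ 0 = 0.

0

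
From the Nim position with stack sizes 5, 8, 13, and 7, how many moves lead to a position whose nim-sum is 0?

3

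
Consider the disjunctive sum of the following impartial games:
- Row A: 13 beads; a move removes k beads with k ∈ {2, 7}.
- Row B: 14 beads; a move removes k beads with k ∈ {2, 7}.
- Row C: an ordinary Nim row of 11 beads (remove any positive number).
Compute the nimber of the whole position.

For row A, compute g(0), g(1), … with moves {2, 7}:
g(0) = mex{} = 0
g(1) = mex{} = 0
g(2) = mex{0} = 1
g(3) = mex{0} = 1
g(4) = mex{1} = 0
g(5) = mex{1} = 0
g(6) = mex{0} = 1
g(7) = mex{0} = 1
g(8) = mex{0,1} = 2
g(9) = mex{1} = 0
g(10) = mex{1,2} = 0
g(11) = mex{0} = 1
g(12) = mex{0} = 1
g(13) = mex{1} = 0
So g(13) = 0.
For row B, compute g(0), g(1), … with moves {2, 7}:
g(0) = mex{} = 0
g(1) = mex{} = 0
g(2) = mex{0} = 1
g(3) = mex{0} = 1
g(4) = mex{1} = 0
g(5) = mex{1} = 0
g(6) = mex{0} = 1
g(7) = mex{0} = 1
g(8) = mex{0,1} = 2
g(9) = mex{1} = 0
g(10) = mex{1,2} = 0
g(11) = mex{0} = 1
g(12) = mex{0} = 1
g(13) = mex{1} = 0
g(14) = mex{1} = 0
So g(14) = 0.
Row C is a plain Nim row of size 11, so its Grundy value is 11.
The value of a disjunctive sum is the nim-sum of the parts.
Combined value = 0 ⊕ 0 ⊕ 11 = 11.

11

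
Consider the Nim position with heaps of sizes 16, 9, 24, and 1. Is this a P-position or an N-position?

P-position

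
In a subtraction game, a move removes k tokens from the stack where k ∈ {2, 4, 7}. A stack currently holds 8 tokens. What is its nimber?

1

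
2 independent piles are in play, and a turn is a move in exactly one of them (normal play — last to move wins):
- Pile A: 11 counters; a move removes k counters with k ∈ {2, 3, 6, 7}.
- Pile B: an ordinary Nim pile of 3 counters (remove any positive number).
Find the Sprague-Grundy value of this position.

For pile A, compute g(0), g(1), … with moves {2, 3, 6, 7}:
k:     0  1  2  3  4  5  6  7  8  9 10 11
g(k):  0  0  1  1  2  0  3  1  2  0  0  1
So g(11) = 1.
Pile B is a plain Nim pile of size 3, so its Grundy value is 3.
The value of a disjunctive sum is the nim-sum of the parts.
Combined value = 1 XOR 3 = 2.

2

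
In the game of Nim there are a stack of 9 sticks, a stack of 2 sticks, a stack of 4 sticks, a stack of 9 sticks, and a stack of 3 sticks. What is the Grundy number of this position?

Compute the nim-sum pairwise:
9 ^ 2 = 11
11 ^ 4 = 15
15 ^ 9 = 6
6 ^ 3 = 5

5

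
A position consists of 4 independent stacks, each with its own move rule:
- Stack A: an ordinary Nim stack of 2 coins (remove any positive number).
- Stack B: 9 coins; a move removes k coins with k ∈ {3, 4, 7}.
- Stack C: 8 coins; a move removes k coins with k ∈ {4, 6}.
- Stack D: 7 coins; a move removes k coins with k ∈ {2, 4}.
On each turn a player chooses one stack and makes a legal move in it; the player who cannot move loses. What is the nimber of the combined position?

3

Stack A is a plain Nim stack of size 2, so its Grundy value is 2.
For stack B, compute g(0), g(1), … with moves {3, 4, 7}:
g(0) = mex{} = 0
g(1) = mex{} = 0
g(2) = mex{} = 0
g(3) = mex{0} = 1
g(4) = mex{0} = 1
g(5) = mex{0} = 1
g(6) = mex{0,1} = 2
g(7) = mex{0,1} = 2
g(8) = mex{0,1} = 2
g(9) = mex{0,1,2} = 3
So g(9) = 3.
Build the Grundy sequence for stack C with g(k) = mex{g(k−s) : s ∈ {4, 6}, s ≤ k}:
k:     0  1  2  3  4  5  6  7  8
g(k):  0  0  0  0  1  1  1  1  2
So g(8) = 2.
Grundy values for stack D (subtraction set {2, 4}):
k:     0  1  2  3  4  5  6  7
g(k):  0  0  1  1  2  2  0  0
So g(7) = 0.
The value of a disjunctive sum is the nim-sum of the parts.
Combined value = 2 ⊕ 3 ⊕ 2 ⊕ 0 = 3.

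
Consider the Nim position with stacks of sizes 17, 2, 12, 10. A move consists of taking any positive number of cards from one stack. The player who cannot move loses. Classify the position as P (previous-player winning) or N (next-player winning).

N-position

Compute the nim-sum pairwise:
17 XOR 2 = 19
19 XOR 12 = 31
31 XOR 10 = 21
The nim-sum is 21 ≠ 0, so this is an N-position: the player to move can win.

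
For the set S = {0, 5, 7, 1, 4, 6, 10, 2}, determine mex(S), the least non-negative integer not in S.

The values 0, 1, 2 are all present; 3 is the first non-negative integer missing from the set.

3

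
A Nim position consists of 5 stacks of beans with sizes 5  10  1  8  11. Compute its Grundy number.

13

Bitwise XOR of the heap sizes:
  0101  (5)
  1010  (10)
  0001  (1)
  1000  (8)
  1011  (11)
  ----
  1101  (13)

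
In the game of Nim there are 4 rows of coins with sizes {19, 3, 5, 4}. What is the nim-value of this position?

17

Compute the nim-sum pairwise:
19 XOR 3 = 16
16 XOR 5 = 21
21 XOR 4 = 17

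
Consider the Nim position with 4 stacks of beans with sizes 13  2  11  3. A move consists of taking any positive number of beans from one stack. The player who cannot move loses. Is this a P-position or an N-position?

Bitwise XOR of the heap sizes:
  1101  (13)
  0010  (2)
  1011  (11)
  0011  (3)
  ----
  0111  (7)
The nim-sum is 7 ≠ 0, so this is an N-position: the player to move can win.

N-position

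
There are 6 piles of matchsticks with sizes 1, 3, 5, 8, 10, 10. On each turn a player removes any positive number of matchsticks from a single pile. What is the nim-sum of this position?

Nim-sum: 1 XOR 3 XOR 5 XOR 8 XOR 10 XOR 10 = 15.

15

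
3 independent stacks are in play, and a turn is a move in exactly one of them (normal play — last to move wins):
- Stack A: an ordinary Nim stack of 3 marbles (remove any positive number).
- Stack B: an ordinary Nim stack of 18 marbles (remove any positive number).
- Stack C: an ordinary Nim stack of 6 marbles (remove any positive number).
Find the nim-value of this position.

23

Stack A is a plain Nim stack of size 3, so its Grundy value is 3.
Stack B is a plain Nim stack of size 18, so its Grundy value is 18.
Stack C is a plain Nim stack of size 6, so its Grundy value is 6.
By the Sprague-Grundy theorem, the Grundy value of a sum of independent games is the XOR of the component values.
Combined value = 3 ⊕ 18 ⊕ 6 = 23.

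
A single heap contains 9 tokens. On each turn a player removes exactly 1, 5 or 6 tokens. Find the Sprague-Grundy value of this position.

3

Grundy values for subtraction set {1, 5, 6}:
k:     0  1  2  3  4  5  6  7  8  9
g(k):  0  1  0  1  0  1  2  3  2  3
So g(9) = 3.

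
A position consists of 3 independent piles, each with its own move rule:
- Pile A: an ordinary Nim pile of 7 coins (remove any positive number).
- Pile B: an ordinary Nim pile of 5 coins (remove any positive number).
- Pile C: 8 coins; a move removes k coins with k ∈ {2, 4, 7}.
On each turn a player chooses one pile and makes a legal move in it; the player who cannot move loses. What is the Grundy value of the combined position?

Pile A is a plain Nim pile of size 7, so its Grundy value is 7.
Pile B is a plain Nim pile of size 5, so its Grundy value is 5.
For pile C, compute g(0), g(1), … with moves {2, 4, 7}:
k:     0  1  2  3  4  5  6  7  8
g(k):  0  0  1  1  2  2  0  3  1
So g(8) = 1.
The value of a disjunctive sum is the nim-sum of the parts.
Combined value = 7 XOR 5 XOR 1 = 3.

3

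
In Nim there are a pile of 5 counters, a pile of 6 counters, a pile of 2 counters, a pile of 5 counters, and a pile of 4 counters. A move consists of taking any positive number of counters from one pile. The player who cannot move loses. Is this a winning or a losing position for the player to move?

Compute the nim-sum pairwise:
5 ⊕ 6 = 3
3 ⊕ 2 = 1
1 ⊕ 5 = 4
4 ⊕ 4 = 0
The nim-sum is 0, so this is a P-position: the player to move is in a losing position under optimal play.

Losing position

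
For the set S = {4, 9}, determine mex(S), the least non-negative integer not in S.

0

0 is not in the set, so the mex is 0.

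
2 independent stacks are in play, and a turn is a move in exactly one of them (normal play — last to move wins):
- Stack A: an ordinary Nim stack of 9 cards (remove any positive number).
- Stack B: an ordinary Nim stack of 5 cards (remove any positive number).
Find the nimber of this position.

Stack A is a plain Nim stack of size 9, so its Grundy value is 9.
Stack B is a plain Nim stack of size 5, so its Grundy value is 5.
By the Sprague-Grundy theorem, the Grundy value of a sum of independent games is the XOR of the component values.
Combined value = 9 ⊕ 5 = 12.

12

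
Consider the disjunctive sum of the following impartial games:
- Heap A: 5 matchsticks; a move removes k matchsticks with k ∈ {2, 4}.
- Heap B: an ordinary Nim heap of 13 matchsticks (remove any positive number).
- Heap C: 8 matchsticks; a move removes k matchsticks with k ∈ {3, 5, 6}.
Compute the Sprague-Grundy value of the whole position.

13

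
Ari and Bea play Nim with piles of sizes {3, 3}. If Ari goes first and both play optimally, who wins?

Bea wins

Nim-sum: 3 XOR 3 = 0.
The nim-sum is 0, so this is a P-position: the player to move is in a losing position under optimal play; Ari is about to move from it and so loses — Bea wins.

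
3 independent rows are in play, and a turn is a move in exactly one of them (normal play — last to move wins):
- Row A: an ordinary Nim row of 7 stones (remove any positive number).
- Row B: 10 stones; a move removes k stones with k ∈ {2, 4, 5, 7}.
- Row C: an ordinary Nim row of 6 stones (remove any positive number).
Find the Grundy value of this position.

1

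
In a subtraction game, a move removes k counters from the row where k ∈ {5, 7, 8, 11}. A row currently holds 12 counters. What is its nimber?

2

Build the Grundy sequence with g(k) = mex{g(k−s) : s ∈ {5, 7, 8, 11}, s ≤ k}:
g(0) = mex{} = 0
g(1) = mex{} = 0
g(2) = mex{} = 0
g(3) = mex{} = 0
g(4) = mex{} = 0
g(5) = mex{0} = 1
g(6) = mex{0} = 1
g(7) = mex{0} = 1
g(8) = mex{0} = 1
g(9) = mex{0} = 1
g(10) = mex{0,1} = 2
g(11) = mex{0,1} = 2
g(12) = mex{0,1} = 2
So g(12) = 2.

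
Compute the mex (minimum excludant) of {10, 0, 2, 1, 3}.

4

The values 0, 1, 2, 3 are all present; 4 is the first non-negative integer missing from the set.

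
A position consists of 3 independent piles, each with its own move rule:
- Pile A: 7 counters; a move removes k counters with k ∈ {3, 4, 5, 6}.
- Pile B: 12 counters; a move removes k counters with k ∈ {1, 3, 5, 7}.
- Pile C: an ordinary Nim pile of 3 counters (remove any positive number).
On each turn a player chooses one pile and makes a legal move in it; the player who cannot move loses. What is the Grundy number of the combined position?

1

Build the Grundy sequence for pile A with g(k) = mex{g(k−s) : s ∈ {3, 4, 5, 6}, s ≤ k}:
g(0) = mex{} = 0
g(1) = mex{} = 0
g(2) = mex{} = 0
g(3) = mex{0} = 1
g(4) = mex{0} = 1
g(5) = mex{0} = 1
g(6) = mex{0,1} = 2
g(7) = mex{0,1} = 2
So g(7) = 2.
Grundy values for pile B (subtraction set {1, 3, 5, 7}):
g(0) = mex{} = 0
g(1) = mex{0} = 1
g(2) = mex{1} = 0
g(3) = mex{0} = 1
g(4) = mex{1} = 0
g(5) = mex{0} = 1
g(6) = mex{1} = 0
g(7) = mex{0} = 1
g(8) = mex{1} = 0
g(9) = mex{0} = 1
g(10) = mex{1} = 0
g(11) = mex{0} = 1
g(12) = mex{1} = 0
So g(12) = 0.
Pile C is a plain Nim pile of size 3, so its Grundy value is 3.
The value of a disjunctive sum is the nim-sum of the parts.
Combined value = 2 ⊕ 0 ⊕ 3 = 1.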